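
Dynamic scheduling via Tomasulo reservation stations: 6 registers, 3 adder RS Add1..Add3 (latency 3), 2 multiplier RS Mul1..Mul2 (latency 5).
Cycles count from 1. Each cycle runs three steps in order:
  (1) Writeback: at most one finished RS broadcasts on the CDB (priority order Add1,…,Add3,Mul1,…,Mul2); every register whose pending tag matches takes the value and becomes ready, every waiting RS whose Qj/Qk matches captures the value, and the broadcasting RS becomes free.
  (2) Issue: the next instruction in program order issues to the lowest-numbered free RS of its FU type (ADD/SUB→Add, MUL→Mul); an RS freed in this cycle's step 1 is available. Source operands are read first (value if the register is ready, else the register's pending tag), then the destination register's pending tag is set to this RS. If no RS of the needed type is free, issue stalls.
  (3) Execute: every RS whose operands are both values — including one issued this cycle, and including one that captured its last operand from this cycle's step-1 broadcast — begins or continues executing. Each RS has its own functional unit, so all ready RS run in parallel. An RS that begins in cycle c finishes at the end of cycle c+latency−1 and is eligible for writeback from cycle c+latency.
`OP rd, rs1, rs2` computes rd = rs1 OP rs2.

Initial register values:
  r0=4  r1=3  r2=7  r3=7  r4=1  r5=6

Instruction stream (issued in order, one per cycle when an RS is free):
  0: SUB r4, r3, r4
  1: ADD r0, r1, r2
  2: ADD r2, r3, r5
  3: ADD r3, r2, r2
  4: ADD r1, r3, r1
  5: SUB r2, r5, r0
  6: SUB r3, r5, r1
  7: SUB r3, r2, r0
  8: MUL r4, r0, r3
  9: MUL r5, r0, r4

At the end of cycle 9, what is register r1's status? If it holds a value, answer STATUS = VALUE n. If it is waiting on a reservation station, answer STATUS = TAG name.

STATUS = TAG Add2

c1: issue SUB r4<-Add1 | r0:4,r1:3,r2:7,r3:7,r4:Add1,r5:6
c2: issue ADD r0<-Add2 | r0:Add2,r1:3,r2:7,r3:7,r4:Add1,r5:6
c3: issue ADD r2<-Add3 | r0:Add2,r1:3,r2:Add3,r3:7,r4:Add1,r5:6
c4: CDB Add1=6; issue ADD r3<-Add1 | r0:Add2,r1:3,r2:Add3,r3:Add1,r4:6,r5:6
c5: CDB Add2=10; issue ADD r1<-Add2 | r0:10,r1:Add2,r2:Add3,r3:Add1,r4:6,r5:6
c6: CDB Add3=13; issue SUB r2<-Add3 | r0:10,r1:Add2,r2:Add3,r3:Add1,r4:6,r5:6
c7: stall | r0:10,r1:Add2,r2:Add3,r3:Add1,r4:6,r5:6
c8: stall | r0:10,r1:Add2,r2:Add3,r3:Add1,r4:6,r5:6
c9: CDB Add1=26; issue SUB r3<-Add1 | r0:10,r1:Add2,r2:Add3,r3:Add1,r4:6,r5:6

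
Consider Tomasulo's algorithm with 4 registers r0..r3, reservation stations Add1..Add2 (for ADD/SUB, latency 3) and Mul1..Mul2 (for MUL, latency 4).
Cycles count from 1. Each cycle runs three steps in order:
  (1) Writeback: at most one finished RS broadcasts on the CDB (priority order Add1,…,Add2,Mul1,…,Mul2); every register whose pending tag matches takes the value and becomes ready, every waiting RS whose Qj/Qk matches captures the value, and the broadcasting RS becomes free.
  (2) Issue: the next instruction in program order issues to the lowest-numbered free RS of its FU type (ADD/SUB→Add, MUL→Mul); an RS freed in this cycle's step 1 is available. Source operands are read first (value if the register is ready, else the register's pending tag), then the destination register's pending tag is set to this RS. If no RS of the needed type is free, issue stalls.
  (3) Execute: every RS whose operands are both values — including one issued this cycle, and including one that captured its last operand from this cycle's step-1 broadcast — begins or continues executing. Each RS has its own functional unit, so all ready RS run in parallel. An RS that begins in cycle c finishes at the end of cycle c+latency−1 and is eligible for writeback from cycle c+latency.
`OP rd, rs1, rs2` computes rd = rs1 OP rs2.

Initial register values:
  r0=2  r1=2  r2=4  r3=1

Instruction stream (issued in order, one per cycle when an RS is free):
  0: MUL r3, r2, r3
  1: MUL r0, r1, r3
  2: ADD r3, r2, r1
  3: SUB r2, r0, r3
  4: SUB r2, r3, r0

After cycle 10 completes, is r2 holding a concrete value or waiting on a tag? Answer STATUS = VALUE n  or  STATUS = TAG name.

STATUS = TAG Add1

c1: issue MUL r3<-Mul1 | r0:2,r1:2,r2:4,r3:Mul1
c2: issue MUL r0<-Mul2 | r0:Mul2,r1:2,r2:4,r3:Mul1
c3: issue ADD r3<-Add1 | r0:Mul2,r1:2,r2:4,r3:Add1
c4: issue SUB r2<-Add2 | r0:Mul2,r1:2,r2:Add2,r3:Add1
c5: CDB Mul1=4; stall | r0:Mul2,r1:2,r2:Add2,r3:Add1
c6: CDB Add1=6; issue SUB r2<-Add1 | r0:Mul2,r1:2,r2:Add1,r3:6
c7: - | r0:Mul2,r1:2,r2:Add1,r3:6
c8: - | r0:Mul2,r1:2,r2:Add1,r3:6
c9: CDB Mul2=8 | r0:8,r1:2,r2:Add1,r3:6
c10: - | r0:8,r1:2,r2:Add1,r3:6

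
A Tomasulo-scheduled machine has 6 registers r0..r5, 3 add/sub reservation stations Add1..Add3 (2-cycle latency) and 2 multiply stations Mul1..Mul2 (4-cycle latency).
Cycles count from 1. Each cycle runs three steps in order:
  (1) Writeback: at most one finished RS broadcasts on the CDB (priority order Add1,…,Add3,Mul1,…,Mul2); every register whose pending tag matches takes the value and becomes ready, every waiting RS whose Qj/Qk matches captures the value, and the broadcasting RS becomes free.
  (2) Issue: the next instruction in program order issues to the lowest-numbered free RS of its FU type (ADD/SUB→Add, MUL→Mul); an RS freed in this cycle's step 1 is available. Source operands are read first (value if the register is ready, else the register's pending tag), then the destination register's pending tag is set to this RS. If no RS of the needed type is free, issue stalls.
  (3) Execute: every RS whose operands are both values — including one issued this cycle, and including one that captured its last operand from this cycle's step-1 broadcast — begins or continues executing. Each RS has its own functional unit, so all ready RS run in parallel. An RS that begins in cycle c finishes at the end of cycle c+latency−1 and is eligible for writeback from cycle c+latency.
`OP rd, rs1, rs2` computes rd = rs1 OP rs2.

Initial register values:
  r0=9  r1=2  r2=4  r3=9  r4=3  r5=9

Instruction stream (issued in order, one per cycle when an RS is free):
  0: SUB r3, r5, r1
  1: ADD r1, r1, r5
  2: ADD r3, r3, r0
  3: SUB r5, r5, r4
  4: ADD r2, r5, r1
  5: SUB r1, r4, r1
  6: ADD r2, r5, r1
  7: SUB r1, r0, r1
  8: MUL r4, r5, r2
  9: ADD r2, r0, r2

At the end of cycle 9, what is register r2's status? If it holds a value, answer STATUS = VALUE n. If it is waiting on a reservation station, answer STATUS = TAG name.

STATUS = TAG Add3

c1: issue SUB r3<-Add1 | r0:9,r1:2,r2:4,r3:Add1,r4:3,r5:9
c2: issue ADD r1<-Add2 | r0:9,r1:Add2,r2:4,r3:Add1,r4:3,r5:9
c3: CDB Add1=7; issue ADD r3<-Add1 | r0:9,r1:Add2,r2:4,r3:Add1,r4:3,r5:9
c4: CDB Add2=11; issue SUB r5<-Add2 | r0:9,r1:11,r2:4,r3:Add1,r4:3,r5:Add2
c5: CDB Add1=16; issue ADD r2<-Add1 | r0:9,r1:11,r2:Add1,r3:16,r4:3,r5:Add2
c6: CDB Add2=6; issue SUB r1<-Add2 | r0:9,r1:Add2,r2:Add1,r3:16,r4:3,r5:6
c7: issue ADD r2<-Add3 | r0:9,r1:Add2,r2:Add3,r3:16,r4:3,r5:6
c8: CDB Add1=17; issue SUB r1<-Add1 | r0:9,r1:Add1,r2:Add3,r3:16,r4:3,r5:6
c9: CDB Add2=-8; issue MUL r4<-Mul1 | r0:9,r1:Add1,r2:Add3,r3:16,r4:Mul1,r5:6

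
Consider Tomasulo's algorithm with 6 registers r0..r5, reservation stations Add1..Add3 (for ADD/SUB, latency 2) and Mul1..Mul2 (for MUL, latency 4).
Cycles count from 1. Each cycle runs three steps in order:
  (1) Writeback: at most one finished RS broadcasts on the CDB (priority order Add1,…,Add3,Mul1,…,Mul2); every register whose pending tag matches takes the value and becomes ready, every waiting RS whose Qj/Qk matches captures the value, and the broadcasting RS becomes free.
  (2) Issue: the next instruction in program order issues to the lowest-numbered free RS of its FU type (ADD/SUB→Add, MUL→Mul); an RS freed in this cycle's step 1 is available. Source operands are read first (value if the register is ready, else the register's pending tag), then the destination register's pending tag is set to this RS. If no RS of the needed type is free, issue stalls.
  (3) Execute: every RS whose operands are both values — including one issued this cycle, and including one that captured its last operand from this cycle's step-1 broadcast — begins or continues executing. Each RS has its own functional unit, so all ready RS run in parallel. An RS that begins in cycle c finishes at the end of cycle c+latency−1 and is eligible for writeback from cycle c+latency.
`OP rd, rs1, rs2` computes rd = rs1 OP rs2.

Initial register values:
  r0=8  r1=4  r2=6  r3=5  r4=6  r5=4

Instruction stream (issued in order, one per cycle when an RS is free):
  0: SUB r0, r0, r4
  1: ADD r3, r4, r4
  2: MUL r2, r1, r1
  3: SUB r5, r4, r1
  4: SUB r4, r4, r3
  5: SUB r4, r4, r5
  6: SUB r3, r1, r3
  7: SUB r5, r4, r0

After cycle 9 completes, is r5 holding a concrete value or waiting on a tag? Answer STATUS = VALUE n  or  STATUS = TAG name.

c1: issue SUB r0<-Add1 | r0:Add1,r1:4,r2:6,r3:5,r4:6,r5:4
c2: issue ADD r3<-Add2 | r0:Add1,r1:4,r2:6,r3:Add2,r4:6,r5:4
c3: CDB Add1=2; issue MUL r2<-Mul1 | r0:2,r1:4,r2:Mul1,r3:Add2,r4:6,r5:4
c4: CDB Add2=12; issue SUB r5<-Add1 | r0:2,r1:4,r2:Mul1,r3:12,r4:6,r5:Add1
c5: issue SUB r4<-Add2 | r0:2,r1:4,r2:Mul1,r3:12,r4:Add2,r5:Add1
c6: CDB Add1=2; issue SUB r4<-Add1 | r0:2,r1:4,r2:Mul1,r3:12,r4:Add1,r5:2
c7: CDB Add2=-6; issue SUB r3<-Add2 | r0:2,r1:4,r2:Mul1,r3:Add2,r4:Add1,r5:2
c8: CDB Mul1=16; issue SUB r5<-Add3 | r0:2,r1:4,r2:16,r3:Add2,r4:Add1,r5:Add3
c9: CDB Add1=-8 | r0:2,r1:4,r2:16,r3:Add2,r4:-8,r5:Add3

STATUS = TAG Add3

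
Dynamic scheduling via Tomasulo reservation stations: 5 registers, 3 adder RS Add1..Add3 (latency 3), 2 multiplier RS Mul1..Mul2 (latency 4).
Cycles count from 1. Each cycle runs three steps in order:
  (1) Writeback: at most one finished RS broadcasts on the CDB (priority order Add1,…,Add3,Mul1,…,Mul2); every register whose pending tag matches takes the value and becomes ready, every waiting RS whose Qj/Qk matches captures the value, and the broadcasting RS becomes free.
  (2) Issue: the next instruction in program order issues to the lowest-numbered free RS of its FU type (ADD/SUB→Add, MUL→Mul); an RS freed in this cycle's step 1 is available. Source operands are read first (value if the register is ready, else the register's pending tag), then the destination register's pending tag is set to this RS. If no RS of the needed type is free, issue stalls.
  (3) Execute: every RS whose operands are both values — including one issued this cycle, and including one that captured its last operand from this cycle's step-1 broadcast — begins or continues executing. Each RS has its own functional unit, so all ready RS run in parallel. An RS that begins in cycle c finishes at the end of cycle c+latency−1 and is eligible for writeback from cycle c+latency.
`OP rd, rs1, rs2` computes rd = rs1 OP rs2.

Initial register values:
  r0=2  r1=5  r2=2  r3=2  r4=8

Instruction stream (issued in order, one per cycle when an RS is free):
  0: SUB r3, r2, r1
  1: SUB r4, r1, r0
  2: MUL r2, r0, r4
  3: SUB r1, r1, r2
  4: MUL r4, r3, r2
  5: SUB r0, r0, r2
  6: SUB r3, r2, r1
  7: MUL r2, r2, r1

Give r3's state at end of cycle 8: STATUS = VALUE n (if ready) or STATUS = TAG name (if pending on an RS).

STATUS = TAG Add3

cycle 1: issue SUB r3<-Add1 // r0:2,r1:5,r2:2,r3:Add1,r4:8
cycle 2: issue SUB r4<-Add2 // r0:2,r1:5,r2:2,r3:Add1,r4:Add2
cycle 3: issue MUL r2<-Mul1 // r0:2,r1:5,r2:Mul1,r3:Add1,r4:Add2
cycle 4: CDB Add1=-3; issue SUB r1<-Add1 // r0:2,r1:Add1,r2:Mul1,r3:-3,r4:Add2
cycle 5: CDB Add2=3; issue MUL r4<-Mul2 // r0:2,r1:Add1,r2:Mul1,r3:-3,r4:Mul2
cycle 6: issue SUB r0<-Add2 // r0:Add2,r1:Add1,r2:Mul1,r3:-3,r4:Mul2
cycle 7: issue SUB r3<-Add3 // r0:Add2,r1:Add1,r2:Mul1,r3:Add3,r4:Mul2
cycle 8: stall // r0:Add2,r1:Add1,r2:Mul1,r3:Add3,r4:Mul2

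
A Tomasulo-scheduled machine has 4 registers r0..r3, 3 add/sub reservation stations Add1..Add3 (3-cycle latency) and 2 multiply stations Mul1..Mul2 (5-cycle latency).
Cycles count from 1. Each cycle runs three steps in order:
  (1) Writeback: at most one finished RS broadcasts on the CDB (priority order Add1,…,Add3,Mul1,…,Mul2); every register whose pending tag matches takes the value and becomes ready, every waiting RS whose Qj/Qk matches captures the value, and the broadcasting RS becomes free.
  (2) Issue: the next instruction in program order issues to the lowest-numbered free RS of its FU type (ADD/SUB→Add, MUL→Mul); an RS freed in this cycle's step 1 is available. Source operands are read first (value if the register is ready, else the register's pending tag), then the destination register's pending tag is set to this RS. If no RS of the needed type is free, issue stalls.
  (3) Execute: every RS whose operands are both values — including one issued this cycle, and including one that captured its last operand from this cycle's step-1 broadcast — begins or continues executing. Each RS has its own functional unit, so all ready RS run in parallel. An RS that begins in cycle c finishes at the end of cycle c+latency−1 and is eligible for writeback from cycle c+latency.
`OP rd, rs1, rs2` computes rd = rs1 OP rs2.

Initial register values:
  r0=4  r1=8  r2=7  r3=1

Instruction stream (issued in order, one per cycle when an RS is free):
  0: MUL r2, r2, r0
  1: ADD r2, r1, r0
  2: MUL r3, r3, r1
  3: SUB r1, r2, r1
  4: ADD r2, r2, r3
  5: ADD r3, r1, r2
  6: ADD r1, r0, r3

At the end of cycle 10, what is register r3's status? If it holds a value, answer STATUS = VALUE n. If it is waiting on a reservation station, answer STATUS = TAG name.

c1: issue MUL r2<-Mul1 | r0:4,r1:8,r2:Mul1,r3:1
c2: issue ADD r2<-Add1 | r0:4,r1:8,r2:Add1,r3:1
c3: issue MUL r3<-Mul2 | r0:4,r1:8,r2:Add1,r3:Mul2
c4: issue SUB r1<-Add2 | r0:4,r1:Add2,r2:Add1,r3:Mul2
c5: CDB Add1=12; issue ADD r2<-Add1 | r0:4,r1:Add2,r2:Add1,r3:Mul2
c6: CDB Mul1=28; issue ADD r3<-Add3 | r0:4,r1:Add2,r2:Add1,r3:Add3
c7: stall | r0:4,r1:Add2,r2:Add1,r3:Add3
c8: CDB Add2=4; issue ADD r1<-Add2 | r0:4,r1:Add2,r2:Add1,r3:Add3
c9: CDB Mul2=8 | r0:4,r1:Add2,r2:Add1,r3:Add3
c10: - | r0:4,r1:Add2,r2:Add1,r3:Add3

STATUS = TAG Add3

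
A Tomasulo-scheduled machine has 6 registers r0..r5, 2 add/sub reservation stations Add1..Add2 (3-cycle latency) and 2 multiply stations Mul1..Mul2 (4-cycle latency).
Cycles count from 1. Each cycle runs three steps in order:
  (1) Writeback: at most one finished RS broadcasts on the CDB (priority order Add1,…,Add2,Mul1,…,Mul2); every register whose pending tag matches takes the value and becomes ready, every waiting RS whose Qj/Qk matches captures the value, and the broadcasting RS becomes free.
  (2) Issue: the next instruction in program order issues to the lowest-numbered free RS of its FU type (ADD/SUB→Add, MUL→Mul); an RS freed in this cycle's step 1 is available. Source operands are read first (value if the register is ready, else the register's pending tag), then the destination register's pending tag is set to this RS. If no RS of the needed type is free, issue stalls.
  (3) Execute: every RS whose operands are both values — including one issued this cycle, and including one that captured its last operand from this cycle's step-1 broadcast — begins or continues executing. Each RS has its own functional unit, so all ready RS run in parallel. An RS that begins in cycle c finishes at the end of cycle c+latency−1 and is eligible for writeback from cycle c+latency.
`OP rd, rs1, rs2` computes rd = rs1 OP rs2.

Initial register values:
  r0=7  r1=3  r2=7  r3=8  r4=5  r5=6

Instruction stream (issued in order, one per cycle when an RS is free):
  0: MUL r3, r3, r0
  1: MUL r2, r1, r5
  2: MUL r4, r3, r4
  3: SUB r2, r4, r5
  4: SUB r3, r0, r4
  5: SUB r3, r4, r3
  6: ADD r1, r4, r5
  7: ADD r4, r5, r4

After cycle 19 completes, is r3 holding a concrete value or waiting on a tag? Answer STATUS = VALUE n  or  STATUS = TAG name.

STATUS = VALUE 553

cycle 1: issue MUL r3<-Mul1 // r0:7,r1:3,r2:7,r3:Mul1,r4:5,r5:6
cycle 2: issue MUL r2<-Mul2 // r0:7,r1:3,r2:Mul2,r3:Mul1,r4:5,r5:6
cycle 3: stall // r0:7,r1:3,r2:Mul2,r3:Mul1,r4:5,r5:6
cycle 4: stall // r0:7,r1:3,r2:Mul2,r3:Mul1,r4:5,r5:6
cycle 5: CDB Mul1=56; issue MUL r4<-Mul1 // r0:7,r1:3,r2:Mul2,r3:56,r4:Mul1,r5:6
cycle 6: CDB Mul2=18; issue SUB r2<-Add1 // r0:7,r1:3,r2:Add1,r3:56,r4:Mul1,r5:6
cycle 7: issue SUB r3<-Add2 // r0:7,r1:3,r2:Add1,r3:Add2,r4:Mul1,r5:6
cycle 8: stall // r0:7,r1:3,r2:Add1,r3:Add2,r4:Mul1,r5:6
cycle 9: CDB Mul1=280; stall // r0:7,r1:3,r2:Add1,r3:Add2,r4:280,r5:6
cycle 10: stall // r0:7,r1:3,r2:Add1,r3:Add2,r4:280,r5:6
cycle 11: stall // r0:7,r1:3,r2:Add1,r3:Add2,r4:280,r5:6
cycle 12: CDB Add1=274; issue SUB r3<-Add1 // r0:7,r1:3,r2:274,r3:Add1,r4:280,r5:6
cycle 13: CDB Add2=-273; issue ADD r1<-Add2 // r0:7,r1:Add2,r2:274,r3:Add1,r4:280,r5:6
cycle 14: stall // r0:7,r1:Add2,r2:274,r3:Add1,r4:280,r5:6
cycle 15: stall // r0:7,r1:Add2,r2:274,r3:Add1,r4:280,r5:6
cycle 16: CDB Add1=553; issue ADD r4<-Add1 // r0:7,r1:Add2,r2:274,r3:553,r4:Add1,r5:6
cycle 17: CDB Add2=286 // r0:7,r1:286,r2:274,r3:553,r4:Add1,r5:6
cycle 18: - // r0:7,r1:286,r2:274,r3:553,r4:Add1,r5:6
cycle 19: CDB Add1=286 // r0:7,r1:286,r2:274,r3:553,r4:286,r5:6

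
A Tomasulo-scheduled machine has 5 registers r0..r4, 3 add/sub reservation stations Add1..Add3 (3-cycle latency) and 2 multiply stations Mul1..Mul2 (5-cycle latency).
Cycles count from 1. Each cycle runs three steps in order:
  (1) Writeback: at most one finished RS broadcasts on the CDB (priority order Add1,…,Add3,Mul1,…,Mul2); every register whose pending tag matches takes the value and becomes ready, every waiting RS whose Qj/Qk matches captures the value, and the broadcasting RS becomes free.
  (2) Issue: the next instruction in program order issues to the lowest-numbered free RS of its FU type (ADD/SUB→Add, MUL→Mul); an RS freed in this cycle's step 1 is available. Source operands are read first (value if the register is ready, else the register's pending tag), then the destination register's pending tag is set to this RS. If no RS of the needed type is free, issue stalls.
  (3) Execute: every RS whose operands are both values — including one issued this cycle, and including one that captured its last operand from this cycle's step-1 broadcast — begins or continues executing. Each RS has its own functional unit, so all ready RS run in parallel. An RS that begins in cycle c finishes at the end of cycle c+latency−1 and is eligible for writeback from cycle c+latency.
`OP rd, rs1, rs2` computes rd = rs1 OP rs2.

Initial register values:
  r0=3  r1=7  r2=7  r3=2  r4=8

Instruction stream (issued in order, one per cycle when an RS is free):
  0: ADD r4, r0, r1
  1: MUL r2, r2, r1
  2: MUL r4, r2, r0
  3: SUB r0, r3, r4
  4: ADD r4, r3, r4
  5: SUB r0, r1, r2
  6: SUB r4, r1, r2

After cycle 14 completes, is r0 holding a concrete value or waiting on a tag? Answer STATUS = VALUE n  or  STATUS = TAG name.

STATUS = VALUE -42

  c1: issue ADD r4<-Add1  regs: r0:3,r1:7,r2:7,r3:2,r4:Add1
  c2: issue MUL r2<-Mul1  regs: r0:3,r1:7,r2:Mul1,r3:2,r4:Add1
  c3: issue MUL r4<-Mul2  regs: r0:3,r1:7,r2:Mul1,r3:2,r4:Mul2
  c4: CDB Add1=10; issue SUB r0<-Add1  regs: r0:Add1,r1:7,r2:Mul1,r3:2,r4:Mul2
  c5: issue ADD r4<-Add2  regs: r0:Add1,r1:7,r2:Mul1,r3:2,r4:Add2
  c6: issue SUB r0<-Add3  regs: r0:Add3,r1:7,r2:Mul1,r3:2,r4:Add2
  c7: CDB Mul1=49; stall  regs: r0:Add3,r1:7,r2:49,r3:2,r4:Add2
  c8: stall  regs: r0:Add3,r1:7,r2:49,r3:2,r4:Add2
  c9: stall  regs: r0:Add3,r1:7,r2:49,r3:2,r4:Add2
  c10: CDB Add3=-42; issue SUB r4<-Add3  regs: r0:-42,r1:7,r2:49,r3:2,r4:Add3
  c11: -  regs: r0:-42,r1:7,r2:49,r3:2,r4:Add3
  c12: CDB Mul2=147  regs: r0:-42,r1:7,r2:49,r3:2,r4:Add3
  c13: CDB Add3=-42  regs: r0:-42,r1:7,r2:49,r3:2,r4:-42
  c14: -  regs: r0:-42,r1:7,r2:49,r3:2,r4:-42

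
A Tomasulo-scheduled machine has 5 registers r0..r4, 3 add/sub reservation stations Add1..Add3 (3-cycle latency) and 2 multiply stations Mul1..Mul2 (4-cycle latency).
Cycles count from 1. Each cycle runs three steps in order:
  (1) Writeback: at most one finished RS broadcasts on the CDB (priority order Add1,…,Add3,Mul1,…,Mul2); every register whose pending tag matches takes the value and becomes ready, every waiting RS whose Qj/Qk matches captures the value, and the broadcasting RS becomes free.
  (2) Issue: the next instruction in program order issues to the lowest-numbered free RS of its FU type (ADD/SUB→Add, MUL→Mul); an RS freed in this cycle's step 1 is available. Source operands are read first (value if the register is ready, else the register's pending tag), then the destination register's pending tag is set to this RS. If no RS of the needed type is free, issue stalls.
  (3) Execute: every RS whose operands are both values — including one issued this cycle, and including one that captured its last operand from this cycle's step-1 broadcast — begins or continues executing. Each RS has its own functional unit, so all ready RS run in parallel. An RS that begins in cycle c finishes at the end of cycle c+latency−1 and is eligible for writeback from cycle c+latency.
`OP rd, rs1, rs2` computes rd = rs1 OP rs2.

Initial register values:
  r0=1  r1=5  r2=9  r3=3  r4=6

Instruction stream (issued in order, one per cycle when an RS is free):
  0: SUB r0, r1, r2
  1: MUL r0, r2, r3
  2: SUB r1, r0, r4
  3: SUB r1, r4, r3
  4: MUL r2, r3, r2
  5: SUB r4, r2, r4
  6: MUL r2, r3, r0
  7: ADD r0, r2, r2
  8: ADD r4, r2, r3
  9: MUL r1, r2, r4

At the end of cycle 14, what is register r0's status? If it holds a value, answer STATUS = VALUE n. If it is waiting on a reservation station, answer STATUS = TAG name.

c1: issue SUB r0<-Add1 | r0:Add1,r1:5,r2:9,r3:3,r4:6
c2: issue MUL r0<-Mul1 | r0:Mul1,r1:5,r2:9,r3:3,r4:6
c3: issue SUB r1<-Add2 | r0:Mul1,r1:Add2,r2:9,r3:3,r4:6
c4: CDB Add1=-4; issue SUB r1<-Add1 | r0:Mul1,r1:Add1,r2:9,r3:3,r4:6
c5: issue MUL r2<-Mul2 | r0:Mul1,r1:Add1,r2:Mul2,r3:3,r4:6
c6: CDB Mul1=27; issue SUB r4<-Add3 | r0:27,r1:Add1,r2:Mul2,r3:3,r4:Add3
c7: CDB Add1=3; issue MUL r2<-Mul1 | r0:27,r1:3,r2:Mul1,r3:3,r4:Add3
c8: issue ADD r0<-Add1 | r0:Add1,r1:3,r2:Mul1,r3:3,r4:Add3
c9: CDB Add2=21; issue ADD r4<-Add2 | r0:Add1,r1:3,r2:Mul1,r3:3,r4:Add2
c10: CDB Mul2=27; issue MUL r1<-Mul2 | r0:Add1,r1:Mul2,r2:Mul1,r3:3,r4:Add2
c11: CDB Mul1=81 | r0:Add1,r1:Mul2,r2:81,r3:3,r4:Add2
c12: - | r0:Add1,r1:Mul2,r2:81,r3:3,r4:Add2
c13: CDB Add3=21 | r0:Add1,r1:Mul2,r2:81,r3:3,r4:Add2
c14: CDB Add1=162 | r0:162,r1:Mul2,r2:81,r3:3,r4:Add2

STATUS = VALUE 162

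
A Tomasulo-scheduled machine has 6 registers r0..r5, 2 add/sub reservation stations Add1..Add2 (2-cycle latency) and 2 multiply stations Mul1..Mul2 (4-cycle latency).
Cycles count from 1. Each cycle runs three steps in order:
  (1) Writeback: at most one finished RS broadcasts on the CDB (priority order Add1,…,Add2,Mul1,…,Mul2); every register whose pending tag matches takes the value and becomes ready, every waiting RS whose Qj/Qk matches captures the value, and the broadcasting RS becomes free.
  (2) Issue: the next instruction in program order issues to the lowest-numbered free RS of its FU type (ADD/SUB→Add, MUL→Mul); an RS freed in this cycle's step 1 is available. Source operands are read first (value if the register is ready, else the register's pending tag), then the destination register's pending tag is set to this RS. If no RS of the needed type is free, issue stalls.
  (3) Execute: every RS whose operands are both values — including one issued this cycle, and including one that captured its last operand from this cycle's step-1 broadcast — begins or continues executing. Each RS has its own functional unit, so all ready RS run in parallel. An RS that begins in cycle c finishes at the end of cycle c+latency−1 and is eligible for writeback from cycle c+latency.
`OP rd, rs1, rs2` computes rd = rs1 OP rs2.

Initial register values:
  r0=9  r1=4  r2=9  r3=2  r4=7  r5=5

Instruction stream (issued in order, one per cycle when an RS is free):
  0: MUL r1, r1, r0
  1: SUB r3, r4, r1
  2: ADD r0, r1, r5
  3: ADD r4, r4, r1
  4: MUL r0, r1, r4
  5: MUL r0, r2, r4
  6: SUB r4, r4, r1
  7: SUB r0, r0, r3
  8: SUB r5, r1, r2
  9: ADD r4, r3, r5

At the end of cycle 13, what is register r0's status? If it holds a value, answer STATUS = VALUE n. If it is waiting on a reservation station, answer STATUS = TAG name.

c1: issue MUL r1<-Mul1 | r0:9,r1:Mul1,r2:9,r3:2,r4:7,r5:5
c2: issue SUB r3<-Add1 | r0:9,r1:Mul1,r2:9,r3:Add1,r4:7,r5:5
c3: issue ADD r0<-Add2 | r0:Add2,r1:Mul1,r2:9,r3:Add1,r4:7,r5:5
c4: stall | r0:Add2,r1:Mul1,r2:9,r3:Add1,r4:7,r5:5
c5: CDB Mul1=36; stall | r0:Add2,r1:36,r2:9,r3:Add1,r4:7,r5:5
c6: stall | r0:Add2,r1:36,r2:9,r3:Add1,r4:7,r5:5
c7: CDB Add1=-29; issue ADD r4<-Add1 | r0:Add2,r1:36,r2:9,r3:-29,r4:Add1,r5:5
c8: CDB Add2=41; issue MUL r0<-Mul1 | r0:Mul1,r1:36,r2:9,r3:-29,r4:Add1,r5:5
c9: CDB Add1=43; issue MUL r0<-Mul2 | r0:Mul2,r1:36,r2:9,r3:-29,r4:43,r5:5
c10: issue SUB r4<-Add1 | r0:Mul2,r1:36,r2:9,r3:-29,r4:Add1,r5:5
c11: issue SUB r0<-Add2 | r0:Add2,r1:36,r2:9,r3:-29,r4:Add1,r5:5
c12: CDB Add1=7; issue SUB r5<-Add1 | r0:Add2,r1:36,r2:9,r3:-29,r4:7,r5:Add1
c13: CDB Mul1=1548; stall | r0:Add2,r1:36,r2:9,r3:-29,r4:7,r5:Add1

STATUS = TAG Add2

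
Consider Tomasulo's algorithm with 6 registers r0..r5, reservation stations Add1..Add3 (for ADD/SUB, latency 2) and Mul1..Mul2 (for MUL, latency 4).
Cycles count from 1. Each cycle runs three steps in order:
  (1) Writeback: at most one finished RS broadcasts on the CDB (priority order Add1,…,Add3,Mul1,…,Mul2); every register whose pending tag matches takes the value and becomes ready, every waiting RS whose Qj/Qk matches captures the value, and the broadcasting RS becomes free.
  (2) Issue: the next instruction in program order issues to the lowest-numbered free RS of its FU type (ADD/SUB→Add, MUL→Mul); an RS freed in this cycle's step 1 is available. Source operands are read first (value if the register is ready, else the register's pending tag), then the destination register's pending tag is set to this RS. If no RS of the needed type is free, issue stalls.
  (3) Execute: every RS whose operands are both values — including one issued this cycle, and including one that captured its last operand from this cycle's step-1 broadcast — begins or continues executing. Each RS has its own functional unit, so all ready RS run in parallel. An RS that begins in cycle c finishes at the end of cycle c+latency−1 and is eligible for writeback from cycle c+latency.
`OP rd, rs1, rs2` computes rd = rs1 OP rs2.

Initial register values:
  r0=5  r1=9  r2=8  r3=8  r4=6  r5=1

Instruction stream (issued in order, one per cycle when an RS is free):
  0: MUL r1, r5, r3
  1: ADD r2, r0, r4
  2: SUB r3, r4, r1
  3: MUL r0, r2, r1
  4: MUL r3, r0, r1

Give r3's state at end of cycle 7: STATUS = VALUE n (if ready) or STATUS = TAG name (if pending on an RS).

STATUS = TAG Mul1

cycle 1: issue MUL r1<-Mul1 // r0:5,r1:Mul1,r2:8,r3:8,r4:6,r5:1
cycle 2: issue ADD r2<-Add1 // r0:5,r1:Mul1,r2:Add1,r3:8,r4:6,r5:1
cycle 3: issue SUB r3<-Add2 // r0:5,r1:Mul1,r2:Add1,r3:Add2,r4:6,r5:1
cycle 4: CDB Add1=11; issue MUL r0<-Mul2 // r0:Mul2,r1:Mul1,r2:11,r3:Add2,r4:6,r5:1
cycle 5: CDB Mul1=8; issue MUL r3<-Mul1 // r0:Mul2,r1:8,r2:11,r3:Mul1,r4:6,r5:1
cycle 6: - // r0:Mul2,r1:8,r2:11,r3:Mul1,r4:6,r5:1
cycle 7: CDB Add2=-2 // r0:Mul2,r1:8,r2:11,r3:Mul1,r4:6,r5:1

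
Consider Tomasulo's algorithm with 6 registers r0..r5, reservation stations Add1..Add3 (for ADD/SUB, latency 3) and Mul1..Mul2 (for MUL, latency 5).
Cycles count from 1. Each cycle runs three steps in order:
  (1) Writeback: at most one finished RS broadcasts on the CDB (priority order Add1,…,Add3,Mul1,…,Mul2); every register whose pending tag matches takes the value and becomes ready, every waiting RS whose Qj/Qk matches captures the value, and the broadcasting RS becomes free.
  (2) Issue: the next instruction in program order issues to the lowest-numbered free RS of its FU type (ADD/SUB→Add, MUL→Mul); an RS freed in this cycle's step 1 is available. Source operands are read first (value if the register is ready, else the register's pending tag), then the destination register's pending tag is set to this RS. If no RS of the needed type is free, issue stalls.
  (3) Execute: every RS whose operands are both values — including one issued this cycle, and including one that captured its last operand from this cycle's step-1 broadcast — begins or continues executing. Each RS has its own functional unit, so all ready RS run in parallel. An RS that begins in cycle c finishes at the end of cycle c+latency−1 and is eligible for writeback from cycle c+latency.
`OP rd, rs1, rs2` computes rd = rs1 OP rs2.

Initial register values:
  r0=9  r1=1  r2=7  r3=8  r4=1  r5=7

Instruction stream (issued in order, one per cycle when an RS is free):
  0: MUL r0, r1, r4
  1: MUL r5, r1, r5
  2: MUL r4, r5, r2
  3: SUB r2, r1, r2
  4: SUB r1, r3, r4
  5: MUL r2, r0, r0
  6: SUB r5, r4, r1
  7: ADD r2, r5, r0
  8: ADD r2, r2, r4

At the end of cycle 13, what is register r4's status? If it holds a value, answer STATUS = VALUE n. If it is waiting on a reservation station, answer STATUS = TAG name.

STATUS = VALUE 49

cycle 1: issue MUL r0<-Mul1 // r0:Mul1,r1:1,r2:7,r3:8,r4:1,r5:7
cycle 2: issue MUL r5<-Mul2 // r0:Mul1,r1:1,r2:7,r3:8,r4:1,r5:Mul2
cycle 3: stall // r0:Mul1,r1:1,r2:7,r3:8,r4:1,r5:Mul2
cycle 4: stall // r0:Mul1,r1:1,r2:7,r3:8,r4:1,r5:Mul2
cycle 5: stall // r0:Mul1,r1:1,r2:7,r3:8,r4:1,r5:Mul2
cycle 6: CDB Mul1=1; issue MUL r4<-Mul1 // r0:1,r1:1,r2:7,r3:8,r4:Mul1,r5:Mul2
cycle 7: CDB Mul2=7; issue SUB r2<-Add1 // r0:1,r1:1,r2:Add1,r3:8,r4:Mul1,r5:7
cycle 8: issue SUB r1<-Add2 // r0:1,r1:Add2,r2:Add1,r3:8,r4:Mul1,r5:7
cycle 9: issue MUL r2<-Mul2 // r0:1,r1:Add2,r2:Mul2,r3:8,r4:Mul1,r5:7
cycle 10: CDB Add1=-6; issue SUB r5<-Add1 // r0:1,r1:Add2,r2:Mul2,r3:8,r4:Mul1,r5:Add1
cycle 11: issue ADD r2<-Add3 // r0:1,r1:Add2,r2:Add3,r3:8,r4:Mul1,r5:Add1
cycle 12: CDB Mul1=49; stall // r0:1,r1:Add2,r2:Add3,r3:8,r4:49,r5:Add1
cycle 13: stall // r0:1,r1:Add2,r2:Add3,r3:8,r4:49,r5:Add1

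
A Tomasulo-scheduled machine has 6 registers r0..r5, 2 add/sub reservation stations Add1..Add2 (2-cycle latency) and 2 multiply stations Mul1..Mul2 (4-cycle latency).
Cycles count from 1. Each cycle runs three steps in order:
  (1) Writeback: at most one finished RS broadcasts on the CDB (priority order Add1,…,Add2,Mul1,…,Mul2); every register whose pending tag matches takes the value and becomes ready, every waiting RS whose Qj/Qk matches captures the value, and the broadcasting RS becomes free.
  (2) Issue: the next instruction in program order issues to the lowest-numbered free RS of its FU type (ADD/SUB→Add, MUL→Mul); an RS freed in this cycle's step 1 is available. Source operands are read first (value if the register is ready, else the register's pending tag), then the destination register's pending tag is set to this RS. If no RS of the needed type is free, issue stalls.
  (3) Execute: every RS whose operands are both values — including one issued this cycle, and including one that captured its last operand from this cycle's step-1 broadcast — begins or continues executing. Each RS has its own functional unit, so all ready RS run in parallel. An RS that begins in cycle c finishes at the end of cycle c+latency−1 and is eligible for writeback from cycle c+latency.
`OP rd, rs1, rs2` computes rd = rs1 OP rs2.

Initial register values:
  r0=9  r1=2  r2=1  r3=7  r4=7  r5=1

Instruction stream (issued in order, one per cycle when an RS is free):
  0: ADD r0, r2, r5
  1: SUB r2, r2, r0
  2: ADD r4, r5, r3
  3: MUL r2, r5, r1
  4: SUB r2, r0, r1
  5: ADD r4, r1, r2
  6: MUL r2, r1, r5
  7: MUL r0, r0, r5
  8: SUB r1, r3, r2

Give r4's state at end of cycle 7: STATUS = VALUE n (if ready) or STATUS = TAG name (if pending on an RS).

  c1: issue ADD r0<-Add1  regs: r0:Add1,r1:2,r2:1,r3:7,r4:7,r5:1
  c2: issue SUB r2<-Add2  regs: r0:Add1,r1:2,r2:Add2,r3:7,r4:7,r5:1
  c3: CDB Add1=2; issue ADD r4<-Add1  regs: r0:2,r1:2,r2:Add2,r3:7,r4:Add1,r5:1
  c4: issue MUL r2<-Mul1  regs: r0:2,r1:2,r2:Mul1,r3:7,r4:Add1,r5:1
  c5: CDB Add1=8; issue SUB r2<-Add1  regs: r0:2,r1:2,r2:Add1,r3:7,r4:8,r5:1
  c6: CDB Add2=-1; issue ADD r4<-Add2  regs: r0:2,r1:2,r2:Add1,r3:7,r4:Add2,r5:1
  c7: CDB Add1=0; issue MUL r2<-Mul2  regs: r0:2,r1:2,r2:Mul2,r3:7,r4:Add2,r5:1

STATUS = TAG Add2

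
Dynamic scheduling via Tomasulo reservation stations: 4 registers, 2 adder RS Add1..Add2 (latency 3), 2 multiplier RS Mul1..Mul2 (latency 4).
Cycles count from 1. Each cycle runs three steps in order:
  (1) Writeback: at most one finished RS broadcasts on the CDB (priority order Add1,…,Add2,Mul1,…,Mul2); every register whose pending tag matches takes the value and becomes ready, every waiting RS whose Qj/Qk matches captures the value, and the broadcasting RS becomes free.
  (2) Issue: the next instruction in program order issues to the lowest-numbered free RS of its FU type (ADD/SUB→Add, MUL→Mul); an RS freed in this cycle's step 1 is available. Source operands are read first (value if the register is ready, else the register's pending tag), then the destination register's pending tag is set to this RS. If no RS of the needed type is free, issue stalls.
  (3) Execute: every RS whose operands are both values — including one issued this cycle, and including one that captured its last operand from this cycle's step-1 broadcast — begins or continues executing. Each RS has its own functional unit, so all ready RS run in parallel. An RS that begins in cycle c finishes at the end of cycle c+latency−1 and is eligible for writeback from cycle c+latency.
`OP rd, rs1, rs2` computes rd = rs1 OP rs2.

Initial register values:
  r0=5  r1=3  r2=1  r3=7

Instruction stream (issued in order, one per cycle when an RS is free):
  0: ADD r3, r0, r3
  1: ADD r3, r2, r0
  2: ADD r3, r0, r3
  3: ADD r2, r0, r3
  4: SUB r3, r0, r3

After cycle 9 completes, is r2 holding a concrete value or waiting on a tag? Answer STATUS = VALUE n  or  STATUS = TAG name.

cycle 1: issue ADD r3<-Add1 // r0:5,r1:3,r2:1,r3:Add1
cycle 2: issue ADD r3<-Add2 // r0:5,r1:3,r2:1,r3:Add2
cycle 3: stall // r0:5,r1:3,r2:1,r3:Add2
cycle 4: CDB Add1=12; issue ADD r3<-Add1 // r0:5,r1:3,r2:1,r3:Add1
cycle 5: CDB Add2=6; issue ADD r2<-Add2 // r0:5,r1:3,r2:Add2,r3:Add1
cycle 6: stall // r0:5,r1:3,r2:Add2,r3:Add1
cycle 7: stall // r0:5,r1:3,r2:Add2,r3:Add1
cycle 8: CDB Add1=11; issue SUB r3<-Add1 // r0:5,r1:3,r2:Add2,r3:Add1
cycle 9: - // r0:5,r1:3,r2:Add2,r3:Add1

STATUS = TAG Add2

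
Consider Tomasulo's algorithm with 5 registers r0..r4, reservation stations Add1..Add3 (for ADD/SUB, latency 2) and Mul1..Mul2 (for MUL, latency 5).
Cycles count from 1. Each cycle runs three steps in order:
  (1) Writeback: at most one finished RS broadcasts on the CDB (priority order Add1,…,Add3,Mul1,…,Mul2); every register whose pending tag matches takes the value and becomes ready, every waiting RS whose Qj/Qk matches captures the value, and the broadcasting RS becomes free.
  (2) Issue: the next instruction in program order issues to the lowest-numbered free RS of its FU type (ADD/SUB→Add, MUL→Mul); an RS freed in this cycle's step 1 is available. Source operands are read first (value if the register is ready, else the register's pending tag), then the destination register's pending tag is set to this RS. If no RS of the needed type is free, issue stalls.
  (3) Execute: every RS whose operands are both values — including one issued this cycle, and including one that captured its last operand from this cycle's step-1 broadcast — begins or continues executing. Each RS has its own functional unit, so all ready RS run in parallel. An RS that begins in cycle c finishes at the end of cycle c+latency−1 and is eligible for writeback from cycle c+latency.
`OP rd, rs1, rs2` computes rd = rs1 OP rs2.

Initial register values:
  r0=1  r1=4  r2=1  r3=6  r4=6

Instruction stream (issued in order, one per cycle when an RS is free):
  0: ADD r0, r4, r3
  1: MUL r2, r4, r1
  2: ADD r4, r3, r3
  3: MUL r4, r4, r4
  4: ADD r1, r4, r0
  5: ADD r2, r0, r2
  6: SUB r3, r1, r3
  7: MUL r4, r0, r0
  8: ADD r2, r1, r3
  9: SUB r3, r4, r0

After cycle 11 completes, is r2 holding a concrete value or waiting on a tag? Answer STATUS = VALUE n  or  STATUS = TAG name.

STATUS = TAG Add2

c1: issue ADD r0<-Add1 | r0:Add1,r1:4,r2:1,r3:6,r4:6
c2: issue MUL r2<-Mul1 | r0:Add1,r1:4,r2:Mul1,r3:6,r4:6
c3: CDB Add1=12; issue ADD r4<-Add1 | r0:12,r1:4,r2:Mul1,r3:6,r4:Add1
c4: issue MUL r4<-Mul2 | r0:12,r1:4,r2:Mul1,r3:6,r4:Mul2
c5: CDB Add1=12; issue ADD r1<-Add1 | r0:12,r1:Add1,r2:Mul1,r3:6,r4:Mul2
c6: issue ADD r2<-Add2 | r0:12,r1:Add1,r2:Add2,r3:6,r4:Mul2
c7: CDB Mul1=24; issue SUB r3<-Add3 | r0:12,r1:Add1,r2:Add2,r3:Add3,r4:Mul2
c8: issue MUL r4<-Mul1 | r0:12,r1:Add1,r2:Add2,r3:Add3,r4:Mul1
c9: CDB Add2=36; issue ADD r2<-Add2 | r0:12,r1:Add1,r2:Add2,r3:Add3,r4:Mul1
c10: CDB Mul2=144; stall | r0:12,r1:Add1,r2:Add2,r3:Add3,r4:Mul1
c11: stall | r0:12,r1:Add1,r2:Add2,r3:Add3,r4:Mul1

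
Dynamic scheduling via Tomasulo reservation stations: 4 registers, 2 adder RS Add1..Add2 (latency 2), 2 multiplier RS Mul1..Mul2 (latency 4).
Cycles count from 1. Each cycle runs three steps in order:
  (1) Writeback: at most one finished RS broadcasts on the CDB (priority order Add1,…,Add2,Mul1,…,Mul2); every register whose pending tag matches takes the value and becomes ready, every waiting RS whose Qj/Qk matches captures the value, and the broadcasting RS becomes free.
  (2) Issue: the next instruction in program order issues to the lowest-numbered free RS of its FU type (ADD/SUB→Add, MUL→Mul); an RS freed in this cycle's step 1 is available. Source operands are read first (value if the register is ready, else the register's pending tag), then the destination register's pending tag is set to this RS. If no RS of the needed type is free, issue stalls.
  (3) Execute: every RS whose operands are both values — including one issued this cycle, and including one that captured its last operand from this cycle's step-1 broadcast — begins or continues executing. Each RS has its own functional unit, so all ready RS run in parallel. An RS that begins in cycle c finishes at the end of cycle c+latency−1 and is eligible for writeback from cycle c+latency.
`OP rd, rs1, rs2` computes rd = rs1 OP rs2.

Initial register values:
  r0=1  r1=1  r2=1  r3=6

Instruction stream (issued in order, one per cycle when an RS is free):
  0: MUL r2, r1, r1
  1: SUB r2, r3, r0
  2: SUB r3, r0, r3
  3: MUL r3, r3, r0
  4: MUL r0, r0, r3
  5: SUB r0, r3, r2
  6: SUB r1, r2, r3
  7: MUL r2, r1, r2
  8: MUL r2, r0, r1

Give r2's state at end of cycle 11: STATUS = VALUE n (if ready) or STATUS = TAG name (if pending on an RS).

  c1: issue MUL r2<-Mul1  regs: r0:1,r1:1,r2:Mul1,r3:6
  c2: issue SUB r2<-Add1  regs: r0:1,r1:1,r2:Add1,r3:6
  c3: issue SUB r3<-Add2  regs: r0:1,r1:1,r2:Add1,r3:Add2
  c4: CDB Add1=5; issue MUL r3<-Mul2  regs: r0:1,r1:1,r2:5,r3:Mul2
  c5: CDB Add2=-5; stall  regs: r0:1,r1:1,r2:5,r3:Mul2
  c6: CDB Mul1=1; issue MUL r0<-Mul1  regs: r0:Mul1,r1:1,r2:5,r3:Mul2
  c7: issue SUB r0<-Add1  regs: r0:Add1,r1:1,r2:5,r3:Mul2
  c8: issue SUB r1<-Add2  regs: r0:Add1,r1:Add2,r2:5,r3:Mul2
  c9: CDB Mul2=-5; issue MUL r2<-Mul2  regs: r0:Add1,r1:Add2,r2:Mul2,r3:-5
  c10: stall  regs: r0:Add1,r1:Add2,r2:Mul2,r3:-5
  c11: CDB Add1=-10; stall  regs: r0:-10,r1:Add2,r2:Mul2,r3:-5

STATUS = TAG Mul2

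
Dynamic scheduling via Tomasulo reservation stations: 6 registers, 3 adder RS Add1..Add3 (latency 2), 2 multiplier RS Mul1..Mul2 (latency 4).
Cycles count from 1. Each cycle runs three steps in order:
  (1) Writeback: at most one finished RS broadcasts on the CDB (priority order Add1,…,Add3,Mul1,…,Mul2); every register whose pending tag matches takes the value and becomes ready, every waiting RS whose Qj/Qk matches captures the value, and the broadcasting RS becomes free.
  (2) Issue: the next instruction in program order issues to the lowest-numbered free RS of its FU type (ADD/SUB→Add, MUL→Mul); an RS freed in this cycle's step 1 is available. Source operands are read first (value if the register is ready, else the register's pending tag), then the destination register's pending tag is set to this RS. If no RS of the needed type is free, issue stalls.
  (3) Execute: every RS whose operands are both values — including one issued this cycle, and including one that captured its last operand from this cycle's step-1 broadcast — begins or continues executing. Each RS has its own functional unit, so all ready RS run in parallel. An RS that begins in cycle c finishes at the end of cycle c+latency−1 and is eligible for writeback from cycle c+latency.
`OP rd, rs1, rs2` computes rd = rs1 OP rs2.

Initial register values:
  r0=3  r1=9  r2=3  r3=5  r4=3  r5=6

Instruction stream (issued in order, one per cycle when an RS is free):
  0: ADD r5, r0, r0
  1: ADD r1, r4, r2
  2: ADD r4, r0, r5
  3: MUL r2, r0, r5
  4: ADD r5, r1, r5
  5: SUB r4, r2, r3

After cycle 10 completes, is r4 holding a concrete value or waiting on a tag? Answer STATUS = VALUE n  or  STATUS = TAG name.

STATUS = VALUE 13

cycle 1: issue ADD r5<-Add1 // r0:3,r1:9,r2:3,r3:5,r4:3,r5:Add1
cycle 2: issue ADD r1<-Add2 // r0:3,r1:Add2,r2:3,r3:5,r4:3,r5:Add1
cycle 3: CDB Add1=6; issue ADD r4<-Add1 // r0:3,r1:Add2,r2:3,r3:5,r4:Add1,r5:6
cycle 4: CDB Add2=6; issue MUL r2<-Mul1 // r0:3,r1:6,r2:Mul1,r3:5,r4:Add1,r5:6
cycle 5: CDB Add1=9; issue ADD r5<-Add1 // r0:3,r1:6,r2:Mul1,r3:5,r4:9,r5:Add1
cycle 6: issue SUB r4<-Add2 // r0:3,r1:6,r2:Mul1,r3:5,r4:Add2,r5:Add1
cycle 7: CDB Add1=12 // r0:3,r1:6,r2:Mul1,r3:5,r4:Add2,r5:12
cycle 8: CDB Mul1=18 // r0:3,r1:6,r2:18,r3:5,r4:Add2,r5:12
cycle 9: - // r0:3,r1:6,r2:18,r3:5,r4:Add2,r5:12
cycle 10: CDB Add2=13 // r0:3,r1:6,r2:18,r3:5,r4:13,r5:12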